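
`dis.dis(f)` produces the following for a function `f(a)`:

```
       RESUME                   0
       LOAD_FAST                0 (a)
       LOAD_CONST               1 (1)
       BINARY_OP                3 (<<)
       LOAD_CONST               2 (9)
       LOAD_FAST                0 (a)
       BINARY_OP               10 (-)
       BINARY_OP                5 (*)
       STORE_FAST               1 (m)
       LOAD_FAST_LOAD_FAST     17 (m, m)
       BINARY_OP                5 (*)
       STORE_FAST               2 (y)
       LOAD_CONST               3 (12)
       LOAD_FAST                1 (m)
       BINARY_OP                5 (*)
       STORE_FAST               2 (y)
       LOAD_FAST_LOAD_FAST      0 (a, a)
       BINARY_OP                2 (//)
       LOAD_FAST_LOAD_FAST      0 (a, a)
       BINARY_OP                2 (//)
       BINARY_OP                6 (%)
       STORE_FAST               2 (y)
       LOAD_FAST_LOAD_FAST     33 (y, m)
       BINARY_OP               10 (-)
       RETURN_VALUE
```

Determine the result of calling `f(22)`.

572

LOAD_FAST a → push 22. Stack: [22]
LOAD_CONST → push 1. Stack: [22, 1]
BINARY_OP << → 22 << 1 = 44. Stack: [44]
LOAD_CONST → push 9. Stack: [44, 9]
LOAD_FAST a → push 22. Stack: [44, 9, 22]
BINARY_OP - → 9 - 22 = -13. Stack: [44, -13]
BINARY_OP * → 44 * -13 = -572. Stack: [-572]
STORE_FAST m → m=-572. Stack: []
LOAD_FAST_LOAD_FAST m,m → push -572,-572. Stack: [-572, -572]
BINARY_OP * → -572 * -572 = 327184. Stack: [327184]
STORE_FAST y → y=327184. Stack: []
LOAD_CONST → push 12. Stack: [12]
LOAD_FAST m → push -572. Stack: [12, -572]
BINARY_OP * → 12 * -572 = -6864. Stack: [-6864]
STORE_FAST y → y=-6864. Stack: []
LOAD_FAST_LOAD_FAST a,a → push 22,22. Stack: [22, 22]
BINARY_OP // → 22 // 22 = 1. Stack: [1]
LOAD_FAST_LOAD_FAST a,a → push 22,22. Stack: [1, 22, 22]
BINARY_OP // → 22 // 22 = 1. Stack: [1, 1]
BINARY_OP % → 1 % 1 = 0. Stack: [0]
STORE_FAST y → y=0. Stack: []
LOAD_FAST_LOAD_FAST y,m → push 0,-572. Stack: [0, -572]
BINARY_OP - → 0 - -572 = 572. Stack: [572]
RETURN_VALUE → return 572.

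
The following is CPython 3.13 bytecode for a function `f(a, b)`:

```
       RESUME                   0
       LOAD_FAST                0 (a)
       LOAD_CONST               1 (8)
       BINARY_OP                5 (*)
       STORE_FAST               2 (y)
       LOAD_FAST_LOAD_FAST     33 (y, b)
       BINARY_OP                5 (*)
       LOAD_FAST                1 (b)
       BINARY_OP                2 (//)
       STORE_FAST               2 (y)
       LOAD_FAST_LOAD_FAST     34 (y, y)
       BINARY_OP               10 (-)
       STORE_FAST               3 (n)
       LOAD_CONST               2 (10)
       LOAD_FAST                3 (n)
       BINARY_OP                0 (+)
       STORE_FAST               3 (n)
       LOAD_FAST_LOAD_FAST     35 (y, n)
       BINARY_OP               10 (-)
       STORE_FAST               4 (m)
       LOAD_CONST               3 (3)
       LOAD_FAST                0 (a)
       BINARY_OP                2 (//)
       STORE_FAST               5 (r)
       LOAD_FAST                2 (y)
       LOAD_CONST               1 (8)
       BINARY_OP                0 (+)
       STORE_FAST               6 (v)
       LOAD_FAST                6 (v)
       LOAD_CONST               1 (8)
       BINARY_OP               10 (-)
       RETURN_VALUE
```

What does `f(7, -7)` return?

LOAD_FAST a → push 7. Stack: [7]
LOAD_CONST → push 8. Stack: [7, 8]
BINARY_OP * → 7 * 8 = 56. Stack: [56]
STORE_FAST y → y=56. Stack: []
LOAD_FAST_LOAD_FAST y,b → push 56,-7. Stack: [56, -7]
BINARY_OP * → 56 * -7 = -392. Stack: [-392]
LOAD_FAST b → push -7. Stack: [-392, -7]
BINARY_OP // → -392 // -7 = 56. Stack: [56]
STORE_FAST y → y=56. Stack: []
LOAD_FAST_LOAD_FAST y,y → push 56,56. Stack: [56, 56]
BINARY_OP - → 56 - 56 = 0. Stack: [0]
STORE_FAST n → n=0. Stack: []
LOAD_CONST → push 10. Stack: [10]
LOAD_FAST n → push 0. Stack: [10, 0]
BINARY_OP + → 10 + 0 = 10. Stack: [10]
STORE_FAST n → n=10. Stack: []
LOAD_FAST_LOAD_FAST y,n → push 56,10. Stack: [56, 10]
BINARY_OP - → 56 - 10 = 46. Stack: [46]
STORE_FAST m → m=46. Stack: []
LOAD_CONST → push 3. Stack: [3]
LOAD_FAST a → push 7. Stack: [3, 7]
BINARY_OP // → 3 // 7 = 0. Stack: [0]
STORE_FAST r → r=0. Stack: []
LOAD_FAST y → push 56. Stack: [56]
LOAD_CONST → push 8. Stack: [56, 8]
BINARY_OP + → 56 + 8 = 64. Stack: [64]
STORE_FAST v → v=64. Stack: []
LOAD_FAST v → push 64. Stack: [64]
LOAD_CONST → push 8. Stack: [64, 8]
BINARY_OP - → 64 - 8 = 56. Stack: [56]
RETURN_VALUE → return 56.

56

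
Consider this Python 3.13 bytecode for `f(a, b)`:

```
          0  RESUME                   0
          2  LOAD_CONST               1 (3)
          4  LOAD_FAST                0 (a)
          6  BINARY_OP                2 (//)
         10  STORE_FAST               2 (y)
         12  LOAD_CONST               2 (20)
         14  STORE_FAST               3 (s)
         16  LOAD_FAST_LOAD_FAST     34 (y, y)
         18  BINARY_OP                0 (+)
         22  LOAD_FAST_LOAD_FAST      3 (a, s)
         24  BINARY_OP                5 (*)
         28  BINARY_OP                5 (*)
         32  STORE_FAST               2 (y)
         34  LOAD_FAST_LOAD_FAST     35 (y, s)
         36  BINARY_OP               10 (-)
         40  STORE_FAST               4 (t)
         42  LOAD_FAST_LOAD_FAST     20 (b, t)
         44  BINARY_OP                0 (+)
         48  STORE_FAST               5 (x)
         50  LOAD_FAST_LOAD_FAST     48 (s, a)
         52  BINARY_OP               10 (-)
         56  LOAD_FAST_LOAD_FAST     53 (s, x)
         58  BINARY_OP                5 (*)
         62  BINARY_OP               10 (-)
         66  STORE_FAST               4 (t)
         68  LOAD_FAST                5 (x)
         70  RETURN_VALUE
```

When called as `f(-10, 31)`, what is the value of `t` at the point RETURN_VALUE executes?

-8190

LOAD_CONST → push 3. Stack: [3]
LOAD_FAST a → push -10. Stack: [3, -10]
BINARY_OP // → 3 // -10 = -1. Stack: [-1]
STORE_FAST y → y=-1. Stack: []
LOAD_CONST → push 20. Stack: [20]
STORE_FAST s → s=20. Stack: []
LOAD_FAST_LOAD_FAST y,y → push -1,-1. Stack: [-1, -1]
BINARY_OP + → -1 + -1 = -2. Stack: [-2]
LOAD_FAST_LOAD_FAST a,s → push -10,20. Stack: [-2, -10, 20]
BINARY_OP * → -10 * 20 = -200. Stack: [-2, -200]
BINARY_OP * → -2 * -200 = 400. Stack: [400]
STORE_FAST y → y=400. Stack: []
LOAD_FAST_LOAD_FAST y,s → push 400,20. Stack: [400, 20]
BINARY_OP - → 400 - 20 = 380. Stack: [380]
STORE_FAST t → t=380. Stack: []
LOAD_FAST_LOAD_FAST b,t → push 31,380. Stack: [31, 380]
BINARY_OP + → 31 + 380 = 411. Stack: [411]
STORE_FAST x → x=411. Stack: []
LOAD_FAST_LOAD_FAST s,a → push 20,-10. Stack: [20, -10]
BINARY_OP - → 20 - -10 = 30. Stack: [30]
LOAD_FAST_LOAD_FAST s,x → push 20,411. Stack: [30, 20, 411]
BINARY_OP * → 20 * 411 = 8220. Stack: [30, 8220]
BINARY_OP - → 30 - 8220 = -8190. Stack: [-8190]
STORE_FAST t → t=-8190. Stack: []
LOAD_FAST x → push 411. Stack: [411]
RETURN_VALUE → return 411.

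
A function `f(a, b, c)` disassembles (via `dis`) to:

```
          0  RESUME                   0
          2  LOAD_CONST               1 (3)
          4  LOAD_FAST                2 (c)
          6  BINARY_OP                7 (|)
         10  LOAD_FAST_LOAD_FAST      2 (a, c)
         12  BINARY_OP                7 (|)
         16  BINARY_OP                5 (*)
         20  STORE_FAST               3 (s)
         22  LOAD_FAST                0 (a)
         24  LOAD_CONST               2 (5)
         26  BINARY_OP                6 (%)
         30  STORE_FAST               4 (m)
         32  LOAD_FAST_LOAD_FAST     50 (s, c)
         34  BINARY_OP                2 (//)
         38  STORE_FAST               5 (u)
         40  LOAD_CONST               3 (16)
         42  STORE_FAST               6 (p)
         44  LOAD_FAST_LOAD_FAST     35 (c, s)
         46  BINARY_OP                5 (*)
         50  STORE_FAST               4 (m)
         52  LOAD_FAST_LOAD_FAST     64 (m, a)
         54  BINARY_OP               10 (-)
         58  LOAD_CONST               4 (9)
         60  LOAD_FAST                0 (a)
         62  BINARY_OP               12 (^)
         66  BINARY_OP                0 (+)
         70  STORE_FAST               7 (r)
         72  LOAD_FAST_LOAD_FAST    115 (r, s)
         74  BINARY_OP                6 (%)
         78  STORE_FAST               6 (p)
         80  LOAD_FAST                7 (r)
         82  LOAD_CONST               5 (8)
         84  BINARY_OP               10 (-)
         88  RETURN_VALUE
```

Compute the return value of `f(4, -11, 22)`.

LOAD_CONST → push 3. Stack: [3]
LOAD_FAST c → push 22. Stack: [3, 22]
BINARY_OP | → 3 | 22 = 23. Stack: [23]
LOAD_FAST_LOAD_FAST a,c → push 4,22. Stack: [23, 4, 22]
BINARY_OP | → 4 | 22 = 22. Stack: [23, 22]
BINARY_OP * → 23 * 22 = 506. Stack: [506]
STORE_FAST s → s=506. Stack: []
LOAD_FAST a → push 4. Stack: [4]
LOAD_CONST → push 5. Stack: [4, 5]
BINARY_OP % → 4 % 5 = 4. Stack: [4]
STORE_FAST m → m=4. Stack: []
LOAD_FAST_LOAD_FAST s,c → push 506,22. Stack: [506, 22]
BINARY_OP // → 506 // 22 = 23. Stack: [23]
STORE_FAST u → u=23. Stack: []
LOAD_CONST → push 16. Stack: [16]
STORE_FAST p → p=16. Stack: []
LOAD_FAST_LOAD_FAST c,s → push 22,506. Stack: [22, 506]
BINARY_OP * → 22 * 506 = 11132. Stack: [11132]
STORE_FAST m → m=11132. Stack: []
LOAD_FAST_LOAD_FAST m,a → push 11132,4. Stack: [11132, 4]
BINARY_OP - → 11132 - 4 = 11128. Stack: [11128]
LOAD_CONST → push 9. Stack: [11128, 9]
LOAD_FAST a → push 4. Stack: [11128, 9, 4]
BINARY_OP ^ → 9 ^ 4 = 13. Stack: [11128, 13]
BINARY_OP + → 11128 + 13 = 11141. Stack: [11141]
STORE_FAST r → r=11141. Stack: []
LOAD_FAST_LOAD_FAST r,s → push 11141,506. Stack: [11141, 506]
BINARY_OP % → 11141 % 506 = 9. Stack: [9]
STORE_FAST p → p=9. Stack: []
LOAD_FAST r → push 11141. Stack: [11141]
LOAD_CONST → push 8. Stack: [11141, 8]
BINARY_OP - → 11141 - 8 = 11133. Stack: [11133]
RETURN_VALUE → return 11133.

11133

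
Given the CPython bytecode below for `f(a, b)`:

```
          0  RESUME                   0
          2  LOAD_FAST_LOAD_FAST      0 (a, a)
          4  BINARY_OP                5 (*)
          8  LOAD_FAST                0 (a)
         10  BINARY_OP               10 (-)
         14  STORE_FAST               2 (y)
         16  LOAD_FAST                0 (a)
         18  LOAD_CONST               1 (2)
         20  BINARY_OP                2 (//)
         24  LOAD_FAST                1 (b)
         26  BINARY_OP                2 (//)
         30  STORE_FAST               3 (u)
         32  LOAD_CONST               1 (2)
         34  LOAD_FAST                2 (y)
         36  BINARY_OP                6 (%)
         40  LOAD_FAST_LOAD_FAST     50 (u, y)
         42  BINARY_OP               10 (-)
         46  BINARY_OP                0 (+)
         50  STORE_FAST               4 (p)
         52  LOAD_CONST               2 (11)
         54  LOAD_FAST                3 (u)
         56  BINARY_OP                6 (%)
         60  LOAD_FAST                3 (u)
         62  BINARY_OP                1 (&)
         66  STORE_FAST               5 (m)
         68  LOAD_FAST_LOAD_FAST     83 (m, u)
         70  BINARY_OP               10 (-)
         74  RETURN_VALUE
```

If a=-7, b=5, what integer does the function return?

LOAD_FAST_LOAD_FAST a,a → push -7,-7. Stack: [-7, -7]
BINARY_OP * → -7 * -7 = 49. Stack: [49]
LOAD_FAST a → push -7. Stack: [49, -7]
BINARY_OP - → 49 - -7 = 56. Stack: [56]
STORE_FAST y → y=56. Stack: []
LOAD_FAST a → push -7. Stack: [-7]
LOAD_CONST → push 2. Stack: [-7, 2]
BINARY_OP // → -7 // 2 = -4. Stack: [-4]
LOAD_FAST b → push 5. Stack: [-4, 5]
BINARY_OP // → -4 // 5 = -1. Stack: [-1]
STORE_FAST u → u=-1. Stack: []
LOAD_CONST → push 2. Stack: [2]
LOAD_FAST y → push 56. Stack: [2, 56]
BINARY_OP % → 2 % 56 = 2. Stack: [2]
LOAD_FAST_LOAD_FAST u,y → push -1,56. Stack: [2, -1, 56]
BINARY_OP - → -1 - 56 = -57. Stack: [2, -57]
BINARY_OP + → 2 + -57 = -55. Stack: [-55]
STORE_FAST p → p=-55. Stack: []
LOAD_CONST → push 11. Stack: [11]
LOAD_FAST u → push -1. Stack: [11, -1]
BINARY_OP % → 11 % -1 = 0. Stack: [0]
LOAD_FAST u → push -1. Stack: [0, -1]
BINARY_OP & → 0 & -1 = 0. Stack: [0]
STORE_FAST m → m=0. Stack: []
LOAD_FAST_LOAD_FAST m,u → push 0,-1. Stack: [0, -1]
BINARY_OP - → 0 - -1 = 1. Stack: [1]
RETURN_VALUE → return 1.

1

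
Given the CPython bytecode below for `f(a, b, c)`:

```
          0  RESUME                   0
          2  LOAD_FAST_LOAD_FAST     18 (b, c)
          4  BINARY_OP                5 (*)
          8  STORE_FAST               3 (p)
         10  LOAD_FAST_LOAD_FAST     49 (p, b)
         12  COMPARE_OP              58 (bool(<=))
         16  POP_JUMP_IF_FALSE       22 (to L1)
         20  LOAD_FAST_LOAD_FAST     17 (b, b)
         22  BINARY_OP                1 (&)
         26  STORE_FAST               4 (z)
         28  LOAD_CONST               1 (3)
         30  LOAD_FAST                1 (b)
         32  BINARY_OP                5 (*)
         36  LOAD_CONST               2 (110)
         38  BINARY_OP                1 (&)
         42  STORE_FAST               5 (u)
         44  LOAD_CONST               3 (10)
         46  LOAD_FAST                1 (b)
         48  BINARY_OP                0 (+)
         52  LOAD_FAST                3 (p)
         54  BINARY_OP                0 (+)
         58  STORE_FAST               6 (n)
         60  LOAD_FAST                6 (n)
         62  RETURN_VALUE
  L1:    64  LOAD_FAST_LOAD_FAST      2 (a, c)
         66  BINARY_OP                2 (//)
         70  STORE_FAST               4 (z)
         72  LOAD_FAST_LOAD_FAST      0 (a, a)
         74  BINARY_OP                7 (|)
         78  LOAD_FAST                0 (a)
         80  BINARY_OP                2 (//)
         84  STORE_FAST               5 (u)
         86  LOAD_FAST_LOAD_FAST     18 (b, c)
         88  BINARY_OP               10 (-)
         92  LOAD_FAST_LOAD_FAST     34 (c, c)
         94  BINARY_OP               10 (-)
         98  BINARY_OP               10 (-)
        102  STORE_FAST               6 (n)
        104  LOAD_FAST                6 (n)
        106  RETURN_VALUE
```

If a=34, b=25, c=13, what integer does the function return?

LOAD_FAST_LOAD_FAST b,c → push 25,13. Stack: [25, 13]
BINARY_OP * → 25 * 13 = 325. Stack: [325]
STORE_FAST p → p=325. Stack: []
LOAD_FAST_LOAD_FAST p,b → push 325,25. Stack: [325, 25]
COMPARE_OP bool(<=) → 325 vs 25 = False. Stack: [False]
POP_JUMP_IF_FALSE → pop False; jump. Stack: []
LOAD_FAST_LOAD_FAST a,c → push 34,13. Stack: [34, 13]
BINARY_OP // → 34 // 13 = 2. Stack: [2]
STORE_FAST z → z=2. Stack: []
LOAD_FAST_LOAD_FAST a,a → push 34,34. Stack: [34, 34]
BINARY_OP | → 34 | 34 = 34. Stack: [34]
LOAD_FAST a → push 34. Stack: [34, 34]
BINARY_OP // → 34 // 34 = 1. Stack: [1]
STORE_FAST u → u=1. Stack: []
LOAD_FAST_LOAD_FAST b,c → push 25,13. Stack: [25, 13]
BINARY_OP - → 25 - 13 = 12. Stack: [12]
LOAD_FAST_LOAD_FAST c,c → push 13,13. Stack: [12, 13, 13]
BINARY_OP - → 13 - 13 = 0. Stack: [12, 0]
BINARY_OP - → 12 - 0 = 12. Stack: [12]
STORE_FAST n → n=12. Stack: []
LOAD_FAST n → push 12. Stack: [12]
RETURN_VALUE → return 12.

12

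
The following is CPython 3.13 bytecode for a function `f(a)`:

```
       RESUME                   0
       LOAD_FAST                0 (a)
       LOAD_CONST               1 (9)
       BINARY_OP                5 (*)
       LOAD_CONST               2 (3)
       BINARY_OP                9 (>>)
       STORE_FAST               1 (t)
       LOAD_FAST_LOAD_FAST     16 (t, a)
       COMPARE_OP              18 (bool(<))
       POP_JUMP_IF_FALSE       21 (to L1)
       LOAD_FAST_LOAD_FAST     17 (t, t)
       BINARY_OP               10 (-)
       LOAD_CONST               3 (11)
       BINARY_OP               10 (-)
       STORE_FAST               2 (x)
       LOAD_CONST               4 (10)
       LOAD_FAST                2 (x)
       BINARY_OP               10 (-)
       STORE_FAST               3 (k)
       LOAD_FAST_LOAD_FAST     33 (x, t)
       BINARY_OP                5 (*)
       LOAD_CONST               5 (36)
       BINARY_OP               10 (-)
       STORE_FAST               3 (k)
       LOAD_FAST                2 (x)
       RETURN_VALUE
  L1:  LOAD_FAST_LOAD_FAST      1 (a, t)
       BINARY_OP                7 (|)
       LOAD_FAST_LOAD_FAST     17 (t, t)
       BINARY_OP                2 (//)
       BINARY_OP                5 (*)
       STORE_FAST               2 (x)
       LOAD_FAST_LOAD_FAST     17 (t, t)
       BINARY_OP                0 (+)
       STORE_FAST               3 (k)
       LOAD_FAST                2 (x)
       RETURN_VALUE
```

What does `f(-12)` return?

-11

LOAD_FAST a → push -12. Stack: [-12]
LOAD_CONST → push 9. Stack: [-12, 9]
BINARY_OP * → -12 * 9 = -108. Stack: [-108]
LOAD_CONST → push 3. Stack: [-108, 3]
BINARY_OP >> → -108 >> 3 = -14. Stack: [-14]
STORE_FAST t → t=-14. Stack: []
LOAD_FAST_LOAD_FAST t,a → push -14,-12. Stack: [-14, -12]
COMPARE_OP bool(<) → -14 vs -12 = True. Stack: [True]
POP_JUMP_IF_FALSE → pop True; no jump. Stack: []
LOAD_FAST_LOAD_FAST t,t → push -14,-14. Stack: [-14, -14]
BINARY_OP - → -14 - -14 = 0. Stack: [0]
LOAD_CONST → push 11. Stack: [0, 11]
BINARY_OP - → 0 - 11 = -11. Stack: [-11]
STORE_FAST x → x=-11. Stack: []
LOAD_CONST → push 10. Stack: [10]
LOAD_FAST x → push -11. Stack: [10, -11]
BINARY_OP - → 10 - -11 = 21. Stack: [21]
STORE_FAST k → k=21. Stack: []
LOAD_FAST_LOAD_FAST x,t → push -11,-14. Stack: [-11, -14]
BINARY_OP * → -11 * -14 = 154. Stack: [154]
LOAD_CONST → push 36. Stack: [154, 36]
BINARY_OP - → 154 - 36 = 118. Stack: [118]
STORE_FAST k → k=118. Stack: []
LOAD_FAST x → push -11. Stack: [-11]
RETURN_VALUE → return -11.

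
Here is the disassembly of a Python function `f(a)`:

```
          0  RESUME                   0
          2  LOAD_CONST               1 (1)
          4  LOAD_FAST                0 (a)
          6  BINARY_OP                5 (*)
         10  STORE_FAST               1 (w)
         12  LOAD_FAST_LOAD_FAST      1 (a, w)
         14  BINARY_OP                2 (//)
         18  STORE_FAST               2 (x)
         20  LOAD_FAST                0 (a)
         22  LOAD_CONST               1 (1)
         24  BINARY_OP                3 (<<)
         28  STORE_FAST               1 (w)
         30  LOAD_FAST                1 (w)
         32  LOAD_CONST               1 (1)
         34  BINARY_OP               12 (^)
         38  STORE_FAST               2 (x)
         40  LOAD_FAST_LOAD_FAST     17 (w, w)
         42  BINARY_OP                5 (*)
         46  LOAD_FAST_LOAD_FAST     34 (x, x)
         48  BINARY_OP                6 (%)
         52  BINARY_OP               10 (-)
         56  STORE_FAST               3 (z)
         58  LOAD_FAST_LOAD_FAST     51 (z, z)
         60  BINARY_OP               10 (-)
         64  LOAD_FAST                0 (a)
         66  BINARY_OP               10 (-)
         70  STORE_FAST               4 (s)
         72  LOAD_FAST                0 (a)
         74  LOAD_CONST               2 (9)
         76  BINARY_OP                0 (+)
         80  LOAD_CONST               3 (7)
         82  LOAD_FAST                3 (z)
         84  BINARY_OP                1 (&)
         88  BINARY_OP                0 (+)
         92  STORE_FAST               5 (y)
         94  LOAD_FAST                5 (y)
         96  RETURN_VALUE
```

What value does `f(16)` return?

LOAD_CONST → push 1. Stack: [1]
LOAD_FAST a → push 16. Stack: [1, 16]
BINARY_OP * → 1 * 16 = 16. Stack: [16]
STORE_FAST w → w=16. Stack: []
LOAD_FAST_LOAD_FAST a,w → push 16,16. Stack: [16, 16]
BINARY_OP // → 16 // 16 = 1. Stack: [1]
STORE_FAST x → x=1. Stack: []
LOAD_FAST a → push 16. Stack: [16]
LOAD_CONST → push 1. Stack: [16, 1]
BINARY_OP << → 16 << 1 = 32. Stack: [32]
STORE_FAST w → w=32. Stack: []
LOAD_FAST w → push 32. Stack: [32]
LOAD_CONST → push 1. Stack: [32, 1]
BINARY_OP ^ → 32 ^ 1 = 33. Stack: [33]
STORE_FAST x → x=33. Stack: []
LOAD_FAST_LOAD_FAST w,w → push 32,32. Stack: [32, 32]
BINARY_OP * → 32 * 32 = 1024. Stack: [1024]
LOAD_FAST_LOAD_FAST x,x → push 33,33. Stack: [1024, 33, 33]
BINARY_OP % → 33 % 33 = 0. Stack: [1024, 0]
BINARY_OP - → 1024 - 0 = 1024. Stack: [1024]
STORE_FAST z → z=1024. Stack: []
LOAD_FAST_LOAD_FAST z,z → push 1024,1024. Stack: [1024, 1024]
BINARY_OP - → 1024 - 1024 = 0. Stack: [0]
LOAD_FAST a → push 16. Stack: [0, 16]
BINARY_OP - → 0 - 16 = -16. Stack: [-16]
STORE_FAST s → s=-16. Stack: []
LOAD_FAST a → push 16. Stack: [16]
LOAD_CONST → push 9. Stack: [16, 9]
BINARY_OP + → 16 + 9 = 25. Stack: [25]
LOAD_CONST → push 7. Stack: [25, 7]
LOAD_FAST z → push 1024. Stack: [25, 7, 1024]
BINARY_OP & → 7 & 1024 = 0. Stack: [25, 0]
BINARY_OP + → 25 + 0 = 25. Stack: [25]
STORE_FAST y → y=25. Stack: []
LOAD_FAST y → push 25. Stack: [25]
RETURN_VALUE → return 25.

25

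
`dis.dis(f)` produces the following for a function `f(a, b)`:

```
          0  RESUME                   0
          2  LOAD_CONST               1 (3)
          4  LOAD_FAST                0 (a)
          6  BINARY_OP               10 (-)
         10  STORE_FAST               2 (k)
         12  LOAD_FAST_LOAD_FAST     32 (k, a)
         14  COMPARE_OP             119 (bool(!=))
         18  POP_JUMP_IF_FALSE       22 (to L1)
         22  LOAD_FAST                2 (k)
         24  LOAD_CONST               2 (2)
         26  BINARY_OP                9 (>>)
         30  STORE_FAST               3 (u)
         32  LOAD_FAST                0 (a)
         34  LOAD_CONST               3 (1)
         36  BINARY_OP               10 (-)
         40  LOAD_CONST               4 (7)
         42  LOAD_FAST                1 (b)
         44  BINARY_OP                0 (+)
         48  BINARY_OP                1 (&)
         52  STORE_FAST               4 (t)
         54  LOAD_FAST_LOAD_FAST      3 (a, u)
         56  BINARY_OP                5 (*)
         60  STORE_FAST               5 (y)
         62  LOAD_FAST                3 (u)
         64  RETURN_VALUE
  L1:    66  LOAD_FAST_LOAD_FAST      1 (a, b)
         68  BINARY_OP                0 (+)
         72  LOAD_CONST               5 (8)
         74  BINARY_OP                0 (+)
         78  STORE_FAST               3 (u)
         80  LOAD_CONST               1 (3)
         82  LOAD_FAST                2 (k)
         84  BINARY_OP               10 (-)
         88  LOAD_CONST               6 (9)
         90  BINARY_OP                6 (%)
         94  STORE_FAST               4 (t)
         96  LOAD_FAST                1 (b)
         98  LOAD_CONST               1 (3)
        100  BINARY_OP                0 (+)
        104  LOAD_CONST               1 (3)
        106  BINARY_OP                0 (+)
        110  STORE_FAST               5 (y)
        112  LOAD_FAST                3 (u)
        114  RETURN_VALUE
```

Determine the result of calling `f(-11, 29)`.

3

LOAD_CONST → push 3. Stack: [3]
LOAD_FAST a → push -11. Stack: [3, -11]
BINARY_OP - → 3 - -11 = 14. Stack: [14]
STORE_FAST k → k=14. Stack: []
LOAD_FAST_LOAD_FAST k,a → push 14,-11. Stack: [14, -11]
COMPARE_OP bool(!=) → 14 vs -11 = True. Stack: [True]
POP_JUMP_IF_FALSE → pop True; no jump. Stack: []
LOAD_FAST k → push 14. Stack: [14]
LOAD_CONST → push 2. Stack: [14, 2]
BINARY_OP >> → 14 >> 2 = 3. Stack: [3]
STORE_FAST u → u=3. Stack: []
LOAD_FAST a → push -11. Stack: [-11]
LOAD_CONST → push 1. Stack: [-11, 1]
BINARY_OP - → -11 - 1 = -12. Stack: [-12]
LOAD_CONST → push 7. Stack: [-12, 7]
LOAD_FAST b → push 29. Stack: [-12, 7, 29]
BINARY_OP + → 7 + 29 = 36. Stack: [-12, 36]
BINARY_OP & → -12 & 36 = 36. Stack: [36]
STORE_FAST t → t=36. Stack: []
LOAD_FAST_LOAD_FAST a,u → push -11,3. Stack: [-11, 3]
BINARY_OP * → -11 * 3 = -33. Stack: [-33]
STORE_FAST y → y=-33. Stack: []
LOAD_FAST u → push 3. Stack: [3]
RETURN_VALUE → return 3.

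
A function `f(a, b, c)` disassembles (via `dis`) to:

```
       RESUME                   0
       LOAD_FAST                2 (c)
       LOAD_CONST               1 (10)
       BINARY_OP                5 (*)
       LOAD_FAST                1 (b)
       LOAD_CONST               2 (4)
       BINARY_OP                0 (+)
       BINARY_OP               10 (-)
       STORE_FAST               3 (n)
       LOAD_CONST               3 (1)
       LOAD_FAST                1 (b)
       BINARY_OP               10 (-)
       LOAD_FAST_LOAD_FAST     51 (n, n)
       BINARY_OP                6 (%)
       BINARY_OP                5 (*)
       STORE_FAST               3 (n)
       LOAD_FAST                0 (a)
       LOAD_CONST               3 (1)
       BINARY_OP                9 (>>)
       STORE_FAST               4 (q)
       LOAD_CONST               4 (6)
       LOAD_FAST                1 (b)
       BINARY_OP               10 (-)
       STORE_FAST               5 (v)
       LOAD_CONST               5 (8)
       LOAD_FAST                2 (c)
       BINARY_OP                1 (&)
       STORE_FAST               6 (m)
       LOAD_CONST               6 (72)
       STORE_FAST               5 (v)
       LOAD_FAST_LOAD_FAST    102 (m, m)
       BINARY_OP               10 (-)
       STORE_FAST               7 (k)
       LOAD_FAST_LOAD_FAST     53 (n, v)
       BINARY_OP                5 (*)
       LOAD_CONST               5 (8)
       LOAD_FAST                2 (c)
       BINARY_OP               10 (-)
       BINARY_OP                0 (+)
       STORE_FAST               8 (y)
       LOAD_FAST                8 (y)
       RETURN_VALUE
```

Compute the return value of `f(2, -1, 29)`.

-21

LOAD_FAST c → push 29. Stack: [29]
LOAD_CONST → push 10. Stack: [29, 10]
BINARY_OP * → 29 * 10 = 290. Stack: [290]
LOAD_FAST b → push -1. Stack: [290, -1]
LOAD_CONST → push 4. Stack: [290, -1, 4]
BINARY_OP + → -1 + 4 = 3. Stack: [290, 3]
BINARY_OP - → 290 - 3 = 287. Stack: [287]
STORE_FAST n → n=287. Stack: []
LOAD_CONST → push 1. Stack: [1]
LOAD_FAST b → push -1. Stack: [1, -1]
BINARY_OP - → 1 - -1 = 2. Stack: [2]
LOAD_FAST_LOAD_FAST n,n → push 287,287. Stack: [2, 287, 287]
BINARY_OP % → 287 % 287 = 0. Stack: [2, 0]
BINARY_OP * → 2 * 0 = 0. Stack: [0]
STORE_FAST n → n=0. Stack: []
LOAD_FAST a → push 2. Stack: [2]
LOAD_CONST → push 1. Stack: [2, 1]
BINARY_OP >> → 2 >> 1 = 1. Stack: [1]
STORE_FAST q → q=1. Stack: []
LOAD_CONST → push 6. Stack: [6]
LOAD_FAST b → push -1. Stack: [6, -1]
BINARY_OP - → 6 - -1 = 7. Stack: [7]
STORE_FAST v → v=7. Stack: []
LOAD_CONST → push 8. Stack: [8]
LOAD_FAST c → push 29. Stack: [8, 29]
BINARY_OP & → 8 & 29 = 8. Stack: [8]
STORE_FAST m → m=8. Stack: []
LOAD_CONST → push 72. Stack: [72]
STORE_FAST v → v=72. Stack: []
LOAD_FAST_LOAD_FAST m,m → push 8,8. Stack: [8, 8]
BINARY_OP - → 8 - 8 = 0. Stack: [0]
STORE_FAST k → k=0. Stack: []
LOAD_FAST_LOAD_FAST n,v → push 0,72. Stack: [0, 72]
BINARY_OP * → 0 * 72 = 0. Stack: [0]
LOAD_CONST → push 8. Stack: [0, 8]
LOAD_FAST c → push 29. Stack: [0, 8, 29]
BINARY_OP - → 8 - 29 = -21. Stack: [0, -21]
BINARY_OP + → 0 + -21 = -21. Stack: [-21]
STORE_FAST y → y=-21. Stack: []
LOAD_FAST y → push -21. Stack: [-21]
RETURN_VALUE → return -21.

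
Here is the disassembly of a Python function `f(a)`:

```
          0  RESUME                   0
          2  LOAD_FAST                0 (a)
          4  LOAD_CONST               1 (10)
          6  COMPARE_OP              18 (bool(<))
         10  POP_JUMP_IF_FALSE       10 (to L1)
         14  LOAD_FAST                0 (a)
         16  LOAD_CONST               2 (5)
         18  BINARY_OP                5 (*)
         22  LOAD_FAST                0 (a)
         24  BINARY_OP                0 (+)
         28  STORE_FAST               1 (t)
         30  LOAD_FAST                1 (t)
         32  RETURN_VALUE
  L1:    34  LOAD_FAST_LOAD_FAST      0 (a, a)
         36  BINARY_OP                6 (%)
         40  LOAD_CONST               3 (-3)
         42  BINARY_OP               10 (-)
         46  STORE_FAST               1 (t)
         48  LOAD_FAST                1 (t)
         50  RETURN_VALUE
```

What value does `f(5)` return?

LOAD_FAST a → push 5. Stack: [5]
LOAD_CONST → push 10. Stack: [5, 10]
COMPARE_OP bool(<) → 5 vs 10 = True. Stack: [True]
POP_JUMP_IF_FALSE → pop True; no jump. Stack: []
LOAD_FAST a → push 5. Stack: [5]
LOAD_CONST → push 5. Stack: [5, 5]
BINARY_OP * → 5 * 5 = 25. Stack: [25]
LOAD_FAST a → push 5. Stack: [25, 5]
BINARY_OP + → 25 + 5 = 30. Stack: [30]
STORE_FAST t → t=30. Stack: []
LOAD_FAST t → push 30. Stack: [30]
RETURN_VALUE → return 30.

30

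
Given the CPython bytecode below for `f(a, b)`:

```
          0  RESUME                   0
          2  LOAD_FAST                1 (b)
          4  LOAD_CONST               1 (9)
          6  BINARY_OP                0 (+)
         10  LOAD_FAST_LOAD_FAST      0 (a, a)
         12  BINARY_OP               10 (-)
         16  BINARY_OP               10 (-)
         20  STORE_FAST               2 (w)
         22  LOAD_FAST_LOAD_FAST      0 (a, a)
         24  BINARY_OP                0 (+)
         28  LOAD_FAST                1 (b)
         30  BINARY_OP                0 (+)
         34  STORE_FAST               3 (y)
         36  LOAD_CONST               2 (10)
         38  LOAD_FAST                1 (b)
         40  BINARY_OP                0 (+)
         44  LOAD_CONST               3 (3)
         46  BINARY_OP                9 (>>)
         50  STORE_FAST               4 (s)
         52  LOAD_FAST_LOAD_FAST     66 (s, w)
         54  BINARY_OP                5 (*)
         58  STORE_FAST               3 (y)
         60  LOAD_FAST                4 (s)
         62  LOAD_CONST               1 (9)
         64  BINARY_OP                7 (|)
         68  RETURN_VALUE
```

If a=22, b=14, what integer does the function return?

11

LOAD_FAST b → push 14. Stack: [14]
LOAD_CONST → push 9. Stack: [14, 9]
BINARY_OP + → 14 + 9 = 23. Stack: [23]
LOAD_FAST_LOAD_FAST a,a → push 22,22. Stack: [23, 22, 22]
BINARY_OP - → 22 - 22 = 0. Stack: [23, 0]
BINARY_OP - → 23 - 0 = 23. Stack: [23]
STORE_FAST w → w=23. Stack: []
LOAD_FAST_LOAD_FAST a,a → push 22,22. Stack: [22, 22]
BINARY_OP + → 22 + 22 = 44. Stack: [44]
LOAD_FAST b → push 14. Stack: [44, 14]
BINARY_OP + → 44 + 14 = 58. Stack: [58]
STORE_FAST y → y=58. Stack: []
LOAD_CONST → push 10. Stack: [10]
LOAD_FAST b → push 14. Stack: [10, 14]
BINARY_OP + → 10 + 14 = 24. Stack: [24]
LOAD_CONST → push 3. Stack: [24, 3]
BINARY_OP >> → 24 >> 3 = 3. Stack: [3]
STORE_FAST s → s=3. Stack: []
LOAD_FAST_LOAD_FAST s,w → push 3,23. Stack: [3, 23]
BINARY_OP * → 3 * 23 = 69. Stack: [69]
STORE_FAST y → y=69. Stack: []
LOAD_FAST s → push 3. Stack: [3]
LOAD_CONST → push 9. Stack: [3, 9]
BINARY_OP | → 3 | 9 = 11. Stack: [11]
RETURN_VALUE → return 11.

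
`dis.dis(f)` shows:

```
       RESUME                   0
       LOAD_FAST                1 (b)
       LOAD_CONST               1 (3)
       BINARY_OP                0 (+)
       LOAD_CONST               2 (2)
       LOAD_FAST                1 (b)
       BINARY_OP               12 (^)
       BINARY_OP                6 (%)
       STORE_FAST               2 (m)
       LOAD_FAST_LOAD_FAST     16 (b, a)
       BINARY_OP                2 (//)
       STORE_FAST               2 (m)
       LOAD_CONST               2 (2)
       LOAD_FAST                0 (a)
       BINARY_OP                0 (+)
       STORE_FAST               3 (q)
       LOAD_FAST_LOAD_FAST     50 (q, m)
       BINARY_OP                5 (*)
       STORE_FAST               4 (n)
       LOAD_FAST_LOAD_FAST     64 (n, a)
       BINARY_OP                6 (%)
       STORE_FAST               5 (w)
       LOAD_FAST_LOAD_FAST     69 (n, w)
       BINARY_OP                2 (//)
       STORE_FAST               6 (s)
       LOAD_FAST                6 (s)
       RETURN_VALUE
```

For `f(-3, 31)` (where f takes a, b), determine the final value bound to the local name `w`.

-1

LOAD_FAST b → push 31. Stack: [31]
LOAD_CONST → push 3. Stack: [31, 3]
BINARY_OP + → 31 + 3 = 34. Stack: [34]
LOAD_CONST → push 2. Stack: [34, 2]
LOAD_FAST b → push 31. Stack: [34, 2, 31]
BINARY_OP ^ → 2 ^ 31 = 29. Stack: [34, 29]
BINARY_OP % → 34 % 29 = 5. Stack: [5]
STORE_FAST m → m=5. Stack: []
LOAD_FAST_LOAD_FAST b,a → push 31,-3. Stack: [31, -3]
BINARY_OP // → 31 // -3 = -11. Stack: [-11]
STORE_FAST m → m=-11. Stack: []
LOAD_CONST → push 2. Stack: [2]
LOAD_FAST a → push -3. Stack: [2, -3]
BINARY_OP + → 2 + -3 = -1. Stack: [-1]
STORE_FAST q → q=-1. Stack: []
LOAD_FAST_LOAD_FAST q,m → push -1,-11. Stack: [-1, -11]
BINARY_OP * → -1 * -11 = 11. Stack: [11]
STORE_FAST n → n=11. Stack: []
LOAD_FAST_LOAD_FAST n,a → push 11,-3. Stack: [11, -3]
BINARY_OP % → 11 % -3 = -1. Stack: [-1]
STORE_FAST w → w=-1. Stack: []
LOAD_FAST_LOAD_FAST n,w → push 11,-1. Stack: [11, -1]
BINARY_OP // → 11 // -1 = -11. Stack: [-11]
STORE_FAST s → s=-11. Stack: []
LOAD_FAST s → push -11. Stack: [-11]
RETURN_VALUE → return -11.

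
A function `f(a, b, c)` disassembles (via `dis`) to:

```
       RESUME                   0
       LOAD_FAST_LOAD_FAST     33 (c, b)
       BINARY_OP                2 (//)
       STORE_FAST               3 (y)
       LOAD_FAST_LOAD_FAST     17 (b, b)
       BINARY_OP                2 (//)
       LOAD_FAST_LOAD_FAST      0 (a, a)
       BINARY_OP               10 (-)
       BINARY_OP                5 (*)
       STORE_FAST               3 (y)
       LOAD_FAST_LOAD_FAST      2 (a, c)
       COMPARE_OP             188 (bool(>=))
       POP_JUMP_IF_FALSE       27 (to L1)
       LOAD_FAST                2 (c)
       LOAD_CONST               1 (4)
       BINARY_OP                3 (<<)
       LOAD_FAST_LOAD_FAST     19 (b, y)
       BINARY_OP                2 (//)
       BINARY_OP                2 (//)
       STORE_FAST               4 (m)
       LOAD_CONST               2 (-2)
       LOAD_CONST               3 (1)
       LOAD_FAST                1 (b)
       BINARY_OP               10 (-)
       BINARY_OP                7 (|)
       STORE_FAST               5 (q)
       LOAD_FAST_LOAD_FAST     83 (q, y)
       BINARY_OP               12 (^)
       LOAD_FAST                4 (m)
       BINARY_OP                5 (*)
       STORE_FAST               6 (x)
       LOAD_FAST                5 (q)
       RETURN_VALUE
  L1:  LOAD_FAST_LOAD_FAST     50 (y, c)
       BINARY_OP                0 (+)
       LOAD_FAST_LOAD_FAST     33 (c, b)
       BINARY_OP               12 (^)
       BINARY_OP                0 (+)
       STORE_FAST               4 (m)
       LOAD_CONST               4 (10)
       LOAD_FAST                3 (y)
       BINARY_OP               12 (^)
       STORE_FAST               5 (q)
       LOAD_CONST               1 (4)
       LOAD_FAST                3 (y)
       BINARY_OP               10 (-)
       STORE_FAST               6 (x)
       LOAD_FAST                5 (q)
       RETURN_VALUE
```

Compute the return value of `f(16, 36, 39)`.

LOAD_FAST_LOAD_FAST c,b → push 39,36. Stack: [39, 36]
BINARY_OP // → 39 // 36 = 1. Stack: [1]
STORE_FAST y → y=1. Stack: []
LOAD_FAST_LOAD_FAST b,b → push 36,36. Stack: [36, 36]
BINARY_OP // → 36 // 36 = 1. Stack: [1]
LOAD_FAST_LOAD_FAST a,a → push 16,16. Stack: [1, 16, 16]
BINARY_OP - → 16 - 16 = 0. Stack: [1, 0]
BINARY_OP * → 1 * 0 = 0. Stack: [0]
STORE_FAST y → y=0. Stack: []
LOAD_FAST_LOAD_FAST a,c → push 16,39. Stack: [16, 39]
COMPARE_OP bool(>=) → 16 vs 39 = False. Stack: [False]
POP_JUMP_IF_FALSE → pop False; jump. Stack: []
LOAD_FAST_LOAD_FAST y,c → push 0,39. Stack: [0, 39]
BINARY_OP + → 0 + 39 = 39. Stack: [39]
LOAD_FAST_LOAD_FAST c,b → push 39,36. Stack: [39, 39, 36]
BINARY_OP ^ → 39 ^ 36 = 3. Stack: [39, 3]
BINARY_OP + → 39 + 3 = 42. Stack: [42]
STORE_FAST m → m=42. Stack: []
LOAD_CONST → push 10. Stack: [10]
LOAD_FAST y → push 0. Stack: [10, 0]
BINARY_OP ^ → 10 ^ 0 = 10. Stack: [10]
STORE_FAST q → q=10. Stack: []
LOAD_CONST → push 4. Stack: [4]
LOAD_FAST y → push 0. Stack: [4, 0]
BINARY_OP - → 4 - 0 = 4. Stack: [4]
STORE_FAST x → x=4. Stack: []
LOAD_FAST q → push 10. Stack: [10]
RETURN_VALUE → return 10.

10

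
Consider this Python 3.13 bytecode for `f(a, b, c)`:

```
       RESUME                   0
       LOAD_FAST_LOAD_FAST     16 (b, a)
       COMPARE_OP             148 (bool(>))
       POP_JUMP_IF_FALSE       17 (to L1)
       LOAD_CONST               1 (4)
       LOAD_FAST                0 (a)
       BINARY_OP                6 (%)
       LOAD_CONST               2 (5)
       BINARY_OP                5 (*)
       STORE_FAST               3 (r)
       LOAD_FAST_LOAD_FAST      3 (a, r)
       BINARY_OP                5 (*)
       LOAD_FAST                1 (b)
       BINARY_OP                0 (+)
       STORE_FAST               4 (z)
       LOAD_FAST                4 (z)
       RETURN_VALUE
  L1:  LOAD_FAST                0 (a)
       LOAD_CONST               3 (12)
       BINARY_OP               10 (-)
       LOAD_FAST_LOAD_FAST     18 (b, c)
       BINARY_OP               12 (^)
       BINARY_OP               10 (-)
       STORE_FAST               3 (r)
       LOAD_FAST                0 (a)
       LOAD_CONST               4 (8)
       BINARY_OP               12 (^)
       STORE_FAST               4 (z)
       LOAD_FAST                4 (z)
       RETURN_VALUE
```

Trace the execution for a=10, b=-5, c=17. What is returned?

LOAD_FAST_LOAD_FAST b,a → push -5,10. Stack: [-5, 10]
COMPARE_OP bool(>) → -5 vs 10 = False. Stack: [False]
POP_JUMP_IF_FALSE → pop False; jump. Stack: []
LOAD_FAST a → push 10. Stack: [10]
LOAD_CONST → push 12. Stack: [10, 12]
BINARY_OP - → 10 - 12 = -2. Stack: [-2]
LOAD_FAST_LOAD_FAST b,c → push -5,17. Stack: [-2, -5, 17]
BINARY_OP ^ → -5 ^ 17 = -22. Stack: [-2, -22]
BINARY_OP - → -2 - -22 = 20. Stack: [20]
STORE_FAST r → r=20. Stack: []
LOAD_FAST a → push 10. Stack: [10]
LOAD_CONST → push 8. Stack: [10, 8]
BINARY_OP ^ → 10 ^ 8 = 2. Stack: [2]
STORE_FAST z → z=2. Stack: []
LOAD_FAST z → push 2. Stack: [2]
RETURN_VALUE → return 2.

2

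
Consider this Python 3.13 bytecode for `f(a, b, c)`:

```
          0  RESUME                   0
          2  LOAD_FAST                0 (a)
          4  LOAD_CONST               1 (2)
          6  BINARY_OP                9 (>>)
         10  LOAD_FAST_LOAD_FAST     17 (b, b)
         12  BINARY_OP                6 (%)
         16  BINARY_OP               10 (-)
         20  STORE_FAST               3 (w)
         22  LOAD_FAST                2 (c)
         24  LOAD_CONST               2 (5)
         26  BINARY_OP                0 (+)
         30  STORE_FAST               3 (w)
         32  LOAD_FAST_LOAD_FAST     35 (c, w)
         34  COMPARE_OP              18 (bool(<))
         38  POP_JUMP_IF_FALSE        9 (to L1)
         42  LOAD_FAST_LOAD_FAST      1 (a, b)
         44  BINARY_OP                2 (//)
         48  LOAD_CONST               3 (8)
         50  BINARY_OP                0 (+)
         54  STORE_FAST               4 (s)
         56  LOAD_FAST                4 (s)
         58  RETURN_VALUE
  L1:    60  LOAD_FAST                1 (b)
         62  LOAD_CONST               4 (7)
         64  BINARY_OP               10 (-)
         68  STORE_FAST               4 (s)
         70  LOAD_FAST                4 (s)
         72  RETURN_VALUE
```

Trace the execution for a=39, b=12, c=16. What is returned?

11

LOAD_FAST a → push 39. Stack: [39]
LOAD_CONST → push 2. Stack: [39, 2]
BINARY_OP >> → 39 >> 2 = 9. Stack: [9]
LOAD_FAST_LOAD_FAST b,b → push 12,12. Stack: [9, 12, 12]
BINARY_OP % → 12 % 12 = 0. Stack: [9, 0]
BINARY_OP - → 9 - 0 = 9. Stack: [9]
STORE_FAST w → w=9. Stack: []
LOAD_FAST c → push 16. Stack: [16]
LOAD_CONST → push 5. Stack: [16, 5]
BINARY_OP + → 16 + 5 = 21. Stack: [21]
STORE_FAST w → w=21. Stack: []
LOAD_FAST_LOAD_FAST c,w → push 16,21. Stack: [16, 21]
COMPARE_OP bool(<) → 16 vs 21 = True. Stack: [True]
POP_JUMP_IF_FALSE → pop True; no jump. Stack: []
LOAD_FAST_LOAD_FAST a,b → push 39,12. Stack: [39, 12]
BINARY_OP // → 39 // 12 = 3. Stack: [3]
LOAD_CONST → push 8. Stack: [3, 8]
BINARY_OP + → 3 + 8 = 11. Stack: [11]
STORE_FAST s → s=11. Stack: []
LOAD_FAST s → push 11. Stack: [11]
RETURN_VALUE → return 11.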